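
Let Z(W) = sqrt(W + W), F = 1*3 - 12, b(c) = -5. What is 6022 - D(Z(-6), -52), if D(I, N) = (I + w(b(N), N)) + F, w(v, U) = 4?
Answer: 6027 - 2*I*sqrt(3) ≈ 6027.0 - 3.4641*I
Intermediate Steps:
F = -9 (F = 3 - 12 = -9)
Z(W) = sqrt(2)*sqrt(W) (Z(W) = sqrt(2*W) = sqrt(2)*sqrt(W))
D(I, N) = -5 + I (D(I, N) = (I + 4) - 9 = (4 + I) - 9 = -5 + I)
6022 - D(Z(-6), -52) = 6022 - (-5 + sqrt(2)*sqrt(-6)) = 6022 - (-5 + sqrt(2)*(I*sqrt(6))) = 6022 - (-5 + 2*I*sqrt(3)) = 6022 + (5 - 2*I*sqrt(3)) = 6027 - 2*I*sqrt(3)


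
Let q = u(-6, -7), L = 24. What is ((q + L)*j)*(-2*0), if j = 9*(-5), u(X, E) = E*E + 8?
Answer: 0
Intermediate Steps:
u(X, E) = 8 + E² (u(X, E) = E² + 8 = 8 + E²)
j = -45
q = 57 (q = 8 + (-7)² = 8 + 49 = 57)
((q + L)*j)*(-2*0) = ((57 + 24)*(-45))*(-2*0) = (81*(-45))*0 = -3645*0 = 0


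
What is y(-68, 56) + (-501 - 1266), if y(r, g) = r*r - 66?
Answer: 2791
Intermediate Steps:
y(r, g) = -66 + r² (y(r, g) = r² - 66 = -66 + r²)
y(-68, 56) + (-501 - 1266) = (-66 + (-68)²) + (-501 - 1266) = (-66 + 4624) - 1767 = 4558 - 1767 = 2791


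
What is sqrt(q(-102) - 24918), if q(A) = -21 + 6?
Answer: I*sqrt(24933) ≈ 157.9*I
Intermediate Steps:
q(A) = -15
sqrt(q(-102) - 24918) = sqrt(-15 - 24918) = sqrt(-24933) = I*sqrt(24933)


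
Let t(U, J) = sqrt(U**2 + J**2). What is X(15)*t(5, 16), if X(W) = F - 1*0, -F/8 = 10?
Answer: -80*sqrt(281) ≈ -1341.0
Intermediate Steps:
F = -80 (F = -8*10 = -80)
X(W) = -80 (X(W) = -80 - 1*0 = -80 + 0 = -80)
t(U, J) = sqrt(J**2 + U**2)
X(15)*t(5, 16) = -80*sqrt(16**2 + 5**2) = -80*sqrt(256 + 25) = -80*sqrt(281)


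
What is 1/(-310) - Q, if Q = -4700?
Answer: 1456999/310 ≈ 4700.0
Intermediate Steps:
1/(-310) - Q = 1/(-310) - 1*(-4700) = -1/310 + 4700 = 1456999/310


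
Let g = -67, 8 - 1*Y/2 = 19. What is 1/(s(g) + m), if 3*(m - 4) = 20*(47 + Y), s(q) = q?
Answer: 3/311 ≈ 0.0096463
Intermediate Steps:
Y = -22 (Y = 16 - 2*19 = 16 - 38 = -22)
m = 512/3 (m = 4 + (20*(47 - 22))/3 = 4 + (20*25)/3 = 4 + (1/3)*500 = 4 + 500/3 = 512/3 ≈ 170.67)
1/(s(g) + m) = 1/(-67 + 512/3) = 1/(311/3) = 3/311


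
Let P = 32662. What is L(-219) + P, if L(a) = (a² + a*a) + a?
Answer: 128365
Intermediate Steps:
L(a) = a + 2*a² (L(a) = (a² + a²) + a = 2*a² + a = a + 2*a²)
L(-219) + P = -219*(1 + 2*(-219)) + 32662 = -219*(1 - 438) + 32662 = -219*(-437) + 32662 = 95703 + 32662 = 128365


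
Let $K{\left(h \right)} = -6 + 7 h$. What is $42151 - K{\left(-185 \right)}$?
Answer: $43452$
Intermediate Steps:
$42151 - K{\left(-185 \right)} = 42151 - \left(-6 + 7 \left(-185\right)\right) = 42151 - \left(-6 - 1295\right) = 42151 - -1301 = 42151 + 1301 = 43452$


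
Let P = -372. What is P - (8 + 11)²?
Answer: -733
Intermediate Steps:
P - (8 + 11)² = -372 - (8 + 11)² = -372 - 1*19² = -372 - 1*361 = -372 - 361 = -733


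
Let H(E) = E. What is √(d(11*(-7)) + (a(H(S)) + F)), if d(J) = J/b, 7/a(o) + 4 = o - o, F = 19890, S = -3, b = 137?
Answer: √1493088061/274 ≈ 141.02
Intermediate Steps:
a(o) = -7/4 (a(o) = 7/(-4 + (o - o)) = 7/(-4 + 0) = 7/(-4) = 7*(-¼) = -7/4)
d(J) = J/137
√(d(11*(-7)) + (a(H(S)) + F)) = √((11*(-7))/137 + (-7/4 + 19890)) = √((1/137)*(-77) + 79553/4) = √(-77/137 + 79553/4) = √(10898453/548) = √1493088061/274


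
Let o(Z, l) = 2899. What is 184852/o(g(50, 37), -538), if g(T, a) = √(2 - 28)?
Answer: 184852/2899 ≈ 63.764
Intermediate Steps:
g(T, a) = I*√26 (g(T, a) = √(-26) = I*√26)
184852/o(g(50, 37), -538) = 184852/2899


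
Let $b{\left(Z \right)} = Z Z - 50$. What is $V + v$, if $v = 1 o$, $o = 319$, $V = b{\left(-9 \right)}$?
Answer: $350$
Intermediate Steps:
$b{\left(Z \right)} = -50 + Z^{2}$ ($b{\left(Z \right)} = Z^{2} - 50 = -50 + Z^{2}$)
$V = 31$ ($V = -50 + \left(-9\right)^{2} = -50 + 81 = 31$)
$v = 319$ ($v = 1 \cdot 319 = 319$)
$V + v = 31 + 319 = 350$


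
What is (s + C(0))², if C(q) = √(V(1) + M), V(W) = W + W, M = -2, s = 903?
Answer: 815409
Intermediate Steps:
V(W) = 2*W
C(q) = 0 (C(q) = √(2*1 - 2) = √(2 - 2) = √0 = 0)
(s + C(0))² = (903 + 0)² = 903² = 815409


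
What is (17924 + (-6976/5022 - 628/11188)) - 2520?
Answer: 108176254705/7023267 ≈ 15403.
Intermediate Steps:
(17924 + (-6976/5022 - 628/11188)) - 2520 = (17924 + (-6976*1/5022 - 628*1/11188)) - 2520 = (17924 + (-3488/2511 - 157/2797)) - 2520 = (17924 - 10150163/7023267) - 2520 = 125874887545/7023267 - 2520 = 108176254705/7023267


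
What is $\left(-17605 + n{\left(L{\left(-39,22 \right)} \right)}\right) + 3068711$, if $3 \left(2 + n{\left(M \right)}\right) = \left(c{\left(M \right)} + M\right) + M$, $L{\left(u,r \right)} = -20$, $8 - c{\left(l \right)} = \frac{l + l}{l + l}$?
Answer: $3051093$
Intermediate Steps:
$c{\left(l \right)} = 7$ ($c{\left(l \right)} = 8 - \frac{l + l}{l + l} = 8 - \frac{2 l}{2 l} = 8 - 2 l \frac{1}{2 l} = 8 - 1 = 7$)
$n{\left(M \right)} = \frac{1}{3} + \frac{2 M}{3}$ ($n{\left(M \right)} = -2 + \frac{\left(7 + M\right) + M}{3} = -2 + \frac{7 + 2 M}{3} = -2 + \left(\frac{7}{3} + \frac{2 M}{3}\right) = \frac{1}{3} + \frac{2 M}{3}$)
$\left(-17605 + n{\left(L{\left(-39,22 \right)} \right)}\right) + 3068711 = \left(-17605 + \left(\frac{1}{3} + \frac{2}{3} \left(-20\right)\right)\right) + 3068711 = \left(-17605 + \left(\frac{1}{3} - \frac{40}{3}\right)\right) + 3068711 = \left(-17605 - 13\right) + 3068711 = -17618 + 3068711 = 3051093$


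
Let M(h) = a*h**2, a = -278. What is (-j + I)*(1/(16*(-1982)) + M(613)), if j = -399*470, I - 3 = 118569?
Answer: -507020535110299035/15856 ≈ -3.1977e+13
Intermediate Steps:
I = 118572 (I = 3 + 118569 = 118572)
j = -187530
M(h) = -278*h**2
(-j + I)*(1/(16*(-1982)) + M(613)) = (-1*(-187530) + 118572)*(1/(16*(-1982)) - 278*613**2) = (187530 + 118572)*(1/(-31712) - 278*375769) = 306102*(-1/31712 - 104463782) = 306102*(-3312755454785/31712) = -507020535110299035/15856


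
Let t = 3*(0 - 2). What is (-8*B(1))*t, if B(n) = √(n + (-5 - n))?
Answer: 48*I*√5 ≈ 107.33*I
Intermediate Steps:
B(n) = I*√5 (B(n) = √(-5) = I*√5)
t = -6 (t = 3*(-2) = -6)
(-8*B(1))*t = -8*I*√5*(-6) = 48*I*√5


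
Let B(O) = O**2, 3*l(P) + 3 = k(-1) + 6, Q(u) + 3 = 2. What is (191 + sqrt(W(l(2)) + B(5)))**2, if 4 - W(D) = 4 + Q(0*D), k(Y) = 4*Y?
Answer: (191 + sqrt(26))**2 ≈ 38455.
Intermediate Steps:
Q(u) = -1 (Q(u) = -3 + 2 = -1)
l(P) = -1/3 (l(P) = -1 + (4*(-1) + 6)/3 = -1 + (-4 + 6)/3 = -1 + (1/3)*2 = -1 + 2/3 = -1/3)
W(D) = 1 (W(D) = 4 - (4 - 1) = 4 - 1*3 = 4 - 3 = 1)
(191 + sqrt(W(l(2)) + B(5)))**2 = (191 + sqrt(1 + 5**2))**2 = (191 + sqrt(1 + 25))**2 = (191 + sqrt(26))**2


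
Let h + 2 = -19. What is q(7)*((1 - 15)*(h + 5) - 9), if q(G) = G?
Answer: 1505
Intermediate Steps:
h = -21 (h = -2 - 19 = -21)
q(7)*((1 - 15)*(h + 5) - 9) = 7*((1 - 15)*(-21 + 5) - 9) = 7*(-14*(-16) - 9) = 7*(224 - 9) = 7*215 = 1505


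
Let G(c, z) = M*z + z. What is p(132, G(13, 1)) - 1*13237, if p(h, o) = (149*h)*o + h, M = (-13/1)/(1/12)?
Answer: -3061645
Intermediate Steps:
M = -156 (M = (-13*1)/(1/12) = -13*12 = -156)
G(c, z) = -155*z (G(c, z) = -156*z + z = -155*z)
p(h, o) = h + 149*h*o (p(h, o) = 149*h*o + h = h + 149*h*o)
p(132, G(13, 1)) - 1*13237 = 132*(1 + 149*(-155*1)) - 1*13237 = 132*(1 + 149*(-155)) - 13237 = 132*(1 - 23095) - 13237 = 132*(-23094) - 13237 = -3048408 - 13237 = -3061645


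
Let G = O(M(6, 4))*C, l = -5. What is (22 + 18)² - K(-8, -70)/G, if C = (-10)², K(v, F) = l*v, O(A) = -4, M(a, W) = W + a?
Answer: 16001/10 ≈ 1600.1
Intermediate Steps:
K(v, F) = -5*v
C = 100
G = -400 (G = -4*100 = -400)
(22 + 18)² - K(-8, -70)/G = (22 + 18)² - (-5*(-8))/(-400) = 40² - 40*(-1)/400 = 1600 - 1*(-⅒) = 1600 + ⅒ = 16001/10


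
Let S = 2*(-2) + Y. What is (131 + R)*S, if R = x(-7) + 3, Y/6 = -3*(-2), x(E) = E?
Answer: 4064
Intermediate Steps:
Y = 36 (Y = 6*(-3*(-2)) = 6*6 = 36)
R = -4 (R = -7 + 3 = -4)
S = 32 (S = 2*(-2) + 36 = -4 + 36 = 32)
(131 + R)*S = (131 - 4)*32 = 127*32 = 4064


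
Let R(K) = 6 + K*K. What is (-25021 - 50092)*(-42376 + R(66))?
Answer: 2855345582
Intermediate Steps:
R(K) = 6 + K**2
(-25021 - 50092)*(-42376 + R(66)) = (-25021 - 50092)*(-42376 + (6 + 66**2)) = -75113*(-42376 + (6 + 4356)) = -75113*(-42376 + 4362) = -75113*(-38014) = 2855345582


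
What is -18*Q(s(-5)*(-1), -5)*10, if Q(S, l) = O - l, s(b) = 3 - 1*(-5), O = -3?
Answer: -360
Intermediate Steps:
s(b) = 8 (s(b) = 3 + 5 = 8)
Q(S, l) = -3 - l
-18*Q(s(-5)*(-1), -5)*10 = -18*(-3 - 1*(-5))*10 = -18*(-3 + 5)*10 = -18*2*10 = -36*10 = -360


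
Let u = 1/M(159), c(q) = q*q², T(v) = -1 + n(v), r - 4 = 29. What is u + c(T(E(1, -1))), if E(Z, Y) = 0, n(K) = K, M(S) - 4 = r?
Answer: -36/37 ≈ -0.97297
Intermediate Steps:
r = 33 (r = 4 + 29 = 33)
M(S) = 37 (M(S) = 4 + 33 = 37)
T(v) = -1 + v
c(q) = q³
u = 1/37 ≈ 0.027027
u + c(T(E(1, -1))) = 1/37 + (-1 + 0)³ = 1/37 + (-1)³ = 1/37 - 1 = -36/37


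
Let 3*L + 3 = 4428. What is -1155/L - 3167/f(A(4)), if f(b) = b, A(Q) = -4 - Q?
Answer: 932417/2360 ≈ 395.09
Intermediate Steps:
L = 1475 (L = -1 + (⅓)*4428 = -1 + 1476 = 1475)
-1155/L - 3167/f(A(4)) = -1155/1475 - 3167/(-4 - 1*4) = -1155*1/1475 - 3167/(-4 - 4) = -231/295 - 3167/(-8) = -231/295 - 3167*(-⅛) = -231/295 + 3167/8 = 932417/2360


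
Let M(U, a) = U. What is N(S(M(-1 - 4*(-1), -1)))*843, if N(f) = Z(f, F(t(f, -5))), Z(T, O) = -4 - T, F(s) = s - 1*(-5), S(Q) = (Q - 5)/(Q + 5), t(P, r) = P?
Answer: -12645/4 ≈ -3161.3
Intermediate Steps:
S(Q) = (-5 + Q)/(5 + Q)
F(s) = 5 + s (F(s) = s + 5 = 5 + s)
N(f) = -4 - f
N(S(M(-1 - 4*(-1), -1)))*843 = (-4 - (-5 + (-1 - 4*(-1)))/(5 + (-1 - 4*(-1))))*843 = (-4 - (-5 + (-1 + 4))/(5 + (-1 + 4)))*843 = (-4 - (-5 + 3)/(5 + 3))*843 = (-4 - (-2)/8)*843 = (-4 - 1*(-¼))*843 = (-4 + ¼)*843 = -15/4*843 = -12645/4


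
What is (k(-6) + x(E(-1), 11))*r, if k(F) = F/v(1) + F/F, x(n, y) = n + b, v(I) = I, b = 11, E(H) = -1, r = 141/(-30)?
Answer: -47/2 ≈ -23.500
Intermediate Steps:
r = -47/10 (r = 141*(-1/30) = -47/10 ≈ -4.7000)
x(n, y) = 11 + n (x(n, y) = n + 11 = 11 + n)
k(F) = 1 + F (k(F) = F/1 + F/F = F*1 + 1 = F + 1 = 1 + F)
(k(-6) + x(E(-1), 11))*r = ((1 - 6) + (11 - 1))*(-47/10) = (-5 + 10)*(-47/10) = 5*(-47/10) = -47/2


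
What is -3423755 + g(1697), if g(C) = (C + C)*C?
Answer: 2335863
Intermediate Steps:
g(C) = 2*C² (g(C) = (2*C)*C = 2*C²)
-3423755 + g(1697) = -3423755 + 2*1697² = -3423755 + 2*2879809 = -3423755 + 5759618 = 2335863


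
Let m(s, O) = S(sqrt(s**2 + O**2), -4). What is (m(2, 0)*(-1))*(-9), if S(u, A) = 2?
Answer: 18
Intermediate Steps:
m(s, O) = 2
(m(2, 0)*(-1))*(-9) = (2*(-1))*(-9) = -2*(-9) = 18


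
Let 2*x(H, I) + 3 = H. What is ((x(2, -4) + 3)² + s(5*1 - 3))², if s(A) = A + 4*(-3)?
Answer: 225/16 ≈ 14.063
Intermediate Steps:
x(H, I) = -3/2 + H/2
s(A) = -12 + A (s(A) = A - 12 = -12 + A)
((x(2, -4) + 3)² + s(5*1 - 3))² = (((-3/2 + (½)*2) + 3)² + (-12 + (5*1 - 3)))² = (((-3/2 + 1) + 3)² + (-12 + (5 - 3)))² = ((-½ + 3)² + (-12 + 2))² = ((5/2)² - 10)² = (25/4 - 10)² = (-15/4)² = 225/16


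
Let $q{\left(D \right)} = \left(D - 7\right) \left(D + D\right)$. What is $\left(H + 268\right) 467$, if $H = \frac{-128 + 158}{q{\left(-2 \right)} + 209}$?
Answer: $\frac{6135446}{49} \approx 1.2521 \cdot 10^{5}$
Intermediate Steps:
$q{\left(D \right)} = 2 D \left(-7 + D\right)$ ($q{\left(D \right)} = \left(-7 + D\right) 2 D = 2 D \left(-7 + D\right)$)
$H = \frac{6}{49}$ ($H = \frac{-128 + 158}{2 \left(-2\right) \left(-7 - 2\right) + 209} = \frac{30}{2 \left(-2\right) \left(-9\right) + 209} = \frac{30}{36 + 209} = \frac{30}{245} = 30 \cdot \frac{1}{245} = \frac{6}{49} \approx 0.12245$)
$\left(H + 268\right) 467 = \left(\frac{6}{49} + 268\right) 467 = \frac{13138}{49} \cdot 467 = \frac{6135446}{49}$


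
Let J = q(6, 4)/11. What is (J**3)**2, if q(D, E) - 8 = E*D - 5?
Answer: 387420489/1771561 ≈ 218.69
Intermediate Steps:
q(D, E) = 3 + D*E (q(D, E) = 8 + (E*D - 5) = 8 + (D*E - 5) = 8 + (-5 + D*E) = 3 + D*E)
J = 27/11 (J = (3 + 6*4)/11 = (3 + 24)*(1/11) = 27*(1/11) = 27/11 ≈ 2.4545)
(J**3)**2 = ((27/11)**3)**2 = (19683/1331)**2 = 387420489/1771561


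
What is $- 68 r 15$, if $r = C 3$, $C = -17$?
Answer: $52020$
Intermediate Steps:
$r = -51$ ($r = \left(-17\right) 3 = -51$)
$- 68 r 15 = \left(-68\right) \left(-51\right) 15 = 3468 \cdot 15 = 52020$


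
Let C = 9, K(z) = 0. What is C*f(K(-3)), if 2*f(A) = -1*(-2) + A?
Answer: 9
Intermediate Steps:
f(A) = 1 + A/2 (f(A) = (-1*(-2) + A)/2 = (2 + A)/2 = 1 + A/2)
C*f(K(-3)) = 9*(1 + (1/2)*0) = 9*(1 + 0) = 9*1 = 9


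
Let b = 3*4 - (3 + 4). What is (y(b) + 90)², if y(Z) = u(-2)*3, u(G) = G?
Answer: 7056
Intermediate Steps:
b = 5 (b = 12 - 1*7 = 12 - 7 = 5)
y(Z) = -6 (y(Z) = -2*3 = -6)
(y(b) + 90)² = (-6 + 90)² = 84² = 7056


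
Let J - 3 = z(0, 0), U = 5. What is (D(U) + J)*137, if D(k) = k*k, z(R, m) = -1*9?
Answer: 2603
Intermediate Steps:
z(R, m) = -9
J = -6 (J = 3 - 9 = -6)
D(k) = k**2
(D(U) + J)*137 = (5**2 - 6)*137 = (25 - 6)*137 = 19*137 = 2603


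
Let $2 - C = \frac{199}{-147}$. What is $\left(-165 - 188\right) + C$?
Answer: $- \frac{51398}{147} \approx -349.65$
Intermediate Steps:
$C = \frac{493}{147}$ ($C = 2 - \frac{199}{-147} = 2 - 199 \left(- \frac{1}{147}\right) = 2 - - \frac{199}{147} = 2 + \frac{199}{147} = \frac{493}{147} \approx 3.3537$)
$\left(-165 - 188\right) + C = \left(-165 - 188\right) + \frac{493}{147} = -353 + \frac{493}{147} = - \frac{51398}{147}$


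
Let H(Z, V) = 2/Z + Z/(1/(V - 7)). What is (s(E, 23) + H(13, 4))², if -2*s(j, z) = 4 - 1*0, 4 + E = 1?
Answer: 281961/169 ≈ 1668.4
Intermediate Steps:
E = -3 (E = -4 + 1 = -3)
s(j, z) = -2 (s(j, z) = -(4 - 1*0)/2 = -(4 + 0)/2 = -½*4 = -2)
H(Z, V) = 2/Z + Z*(-7 + V) (H(Z, V) = 2/Z + Z/(1/(-7 + V)) = 2/Z + Z*(-7 + V))
(s(E, 23) + H(13, 4))² = (-2 + (2 + 13²*(-7 + 4))/13)² = (-2 + (2 + 169*(-3))/13)² = (-2 + (2 - 507)/13)² = (-2 + (1/13)*(-505))² = (-2 - 505/13)² = (-531/13)² = 281961/169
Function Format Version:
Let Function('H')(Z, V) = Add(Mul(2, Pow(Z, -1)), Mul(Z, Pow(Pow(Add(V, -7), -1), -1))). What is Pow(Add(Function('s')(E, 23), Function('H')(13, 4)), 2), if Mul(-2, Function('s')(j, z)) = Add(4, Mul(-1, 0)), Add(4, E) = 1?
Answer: Rational(281961, 169) ≈ 1668.4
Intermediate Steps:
E = -3 (E = Add(-4, 1) = -3)
Function('s')(j, z) = -2 (Function('s')(j, z) = Mul(Rational(-1, 2), Add(4, Mul(-1, 0))) = Mul(Rational(-1, 2), Add(4, 0)) = Mul(Rational(-1, 2), 4) = -2)
Function('H')(Z, V) = Add(Mul(2, Pow(Z, -1)), Mul(Z, Add(-7, V))) (Function('H')(Z, V) = Add(Mul(2, Pow(Z, -1)), Mul(Z, Pow(Pow(Add(-7, V), -1), -1))) = Add(Mul(2, Pow(Z, -1)), Mul(Z, Add(-7, V))))
Pow(Add(Function('s')(E, 23), Function('H')(13, 4)), 2) = Pow(Add(-2, Mul(Pow(13, -1), Add(2, Mul(Pow(13, 2), Add(-7, 4))))), 2) = Pow(Add(-2, Mul(Rational(1, 13), Add(2, Mul(169, -3)))), 2) = Pow(Add(-2, Mul(Rational(1, 13), Add(2, -507))), 2) = Pow(Add(-2, Mul(Rational(1, 13), -505)), 2) = Pow(Add(-2, Rational(-505, 13)), 2) = Pow(Rational(-531, 13), 2) = Rational(281961, 169)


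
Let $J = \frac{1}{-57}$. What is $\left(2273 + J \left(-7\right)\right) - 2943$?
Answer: $- \frac{38183}{57} \approx -669.88$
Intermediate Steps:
$J = - \frac{1}{57} \approx -0.017544$
$\left(2273 + J \left(-7\right)\right) - 2943 = \left(2273 - - \frac{7}{57}\right) - 2943 = \left(2273 + \frac{7}{57}\right) - 2943 = \frac{129568}{57} - 2943 = - \frac{38183}{57}$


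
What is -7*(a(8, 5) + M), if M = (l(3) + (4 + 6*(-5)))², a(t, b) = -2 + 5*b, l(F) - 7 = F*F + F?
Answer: -504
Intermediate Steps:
l(F) = 7 + F + F² (l(F) = 7 + (F*F + F) = 7 + (F² + F) = 7 + (F + F²) = 7 + F + F²)
M = 49 (M = ((7 + 3 + 3²) + (4 + 6*(-5)))² = ((7 + 3 + 9) + (4 - 30))² = (19 - 26)² = (-7)² = 49)
-7*(a(8, 5) + M) = -7*((-2 + 5*5) + 49) = -7*((-2 + 25) + 49) = -7*(23 + 49) = -7*72 = -504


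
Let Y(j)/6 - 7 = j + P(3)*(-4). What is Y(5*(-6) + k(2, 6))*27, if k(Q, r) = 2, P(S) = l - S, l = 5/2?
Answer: -3078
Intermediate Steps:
l = 5/2 (l = 5*(½) = 5/2 ≈ 2.5000)
P(S) = 5/2 - S
Y(j) = 54 + 6*j (Y(j) = 42 + 6*(j + (5/2 - 1*3)*(-4)) = 42 + 6*(j + (5/2 - 3)*(-4)) = 42 + 6*(j - ½*(-4)) = 42 + 6*(j + 2) = 42 + 6*(2 + j) = 42 + (12 + 6*j) = 54 + 6*j)
Y(5*(-6) + k(2, 6))*27 = (54 + 6*(5*(-6) + 2))*27 = (54 + 6*(-30 + 2))*27 = (54 + 6*(-28))*27 = (54 - 168)*27 = -114*27 = -3078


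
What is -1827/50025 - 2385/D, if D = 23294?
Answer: -1860549/13394050 ≈ -0.13891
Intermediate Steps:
-1827/50025 - 2385/D = -1827/50025 - 2385/23294 = -1827*1/50025 - 2385*1/23294 = -21/575 - 2385/23294 = -1860549/13394050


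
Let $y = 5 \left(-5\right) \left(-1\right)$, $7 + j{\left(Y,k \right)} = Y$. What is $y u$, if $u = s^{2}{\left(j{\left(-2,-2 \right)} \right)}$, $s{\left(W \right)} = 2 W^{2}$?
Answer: $656100$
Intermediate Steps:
$j{\left(Y,k \right)} = -7 + Y$
$u = 26244$ ($u = \left(2 \left(-7 - 2\right)^{2}\right)^{2} = \left(2 \left(-9\right)^{2}\right)^{2} = \left(2 \cdot 81\right)^{2} = 162^{2} = 26244$)
$y = 25$ ($y = \left(-25\right) \left(-1\right) = 25$)
$y u = 25 \cdot 26244 = 656100$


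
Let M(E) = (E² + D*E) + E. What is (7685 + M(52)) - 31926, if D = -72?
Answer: -25229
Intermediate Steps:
M(E) = E² - 71*E (M(E) = (E² - 72*E) + E = E² - 71*E)
(7685 + M(52)) - 31926 = (7685 + 52*(-71 + 52)) - 31926 = (7685 + 52*(-19)) - 31926 = (7685 - 988) - 31926 = 6697 - 31926 = -25229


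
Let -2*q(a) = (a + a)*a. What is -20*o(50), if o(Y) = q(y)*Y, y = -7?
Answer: 49000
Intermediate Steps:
q(a) = -a² (q(a) = -(a + a)*a/2 = -2*a*a/2 = -a²)
o(Y) = -49*Y (o(Y) = (-1*(-7)²)*Y = (-1*49)*Y = -49*Y)
-20*o(50) = -(-980)*50 = -20*(-2450) = 49000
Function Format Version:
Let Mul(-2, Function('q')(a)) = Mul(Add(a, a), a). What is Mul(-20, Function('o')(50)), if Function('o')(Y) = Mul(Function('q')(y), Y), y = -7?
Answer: 49000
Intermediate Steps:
Function('q')(a) = Mul(-1, Pow(a, 2)) (Function('q')(a) = Mul(Rational(-1, 2), Mul(Add(a, a), a)) = Mul(Rational(-1, 2), Mul(Mul(2, a), a)) = Mul(Rational(-1, 2), Mul(2, Pow(a, 2))) = Mul(-1, Pow(a, 2)))
Function('o')(Y) = Mul(-49, Y) (Function('o')(Y) = Mul(Mul(-1, Pow(-7, 2)), Y) = Mul(Mul(-1, 49), Y) = Mul(-49, Y))
Mul(-20, Function('o')(50)) = Mul(-20, Mul(-49, 50)) = Mul(-20, -2450) = 49000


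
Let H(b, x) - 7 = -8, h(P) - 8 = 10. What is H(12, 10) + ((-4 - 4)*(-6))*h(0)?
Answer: 863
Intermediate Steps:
h(P) = 18 (h(P) = 8 + 10 = 18)
H(b, x) = -1 (H(b, x) = 7 - 8 = -1)
H(12, 10) + ((-4 - 4)*(-6))*h(0) = -1 + ((-4 - 4)*(-6))*18 = -1 - 8*(-6)*18 = -1 + 48*18 = -1 + 864 = 863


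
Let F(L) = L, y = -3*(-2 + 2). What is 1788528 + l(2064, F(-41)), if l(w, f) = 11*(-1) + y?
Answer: 1788517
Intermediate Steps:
y = 0 (y = -3*0 = 0)
l(w, f) = -11 (l(w, f) = 11*(-1) + 0 = -11 + 0 = -11)
1788528 + l(2064, F(-41)) = 1788528 - 11 = 1788517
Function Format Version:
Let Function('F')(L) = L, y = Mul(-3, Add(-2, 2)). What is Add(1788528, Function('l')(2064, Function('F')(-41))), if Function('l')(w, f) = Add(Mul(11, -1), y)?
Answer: 1788517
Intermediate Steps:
y = 0 (y = Mul(-3, 0) = 0)
Function('l')(w, f) = -11 (Function('l')(w, f) = Add(Mul(11, -1), 0) = Add(-11, 0) = -11)
Add(1788528, Function('l')(2064, Function('F')(-41))) = Add(1788528, -11) = 1788517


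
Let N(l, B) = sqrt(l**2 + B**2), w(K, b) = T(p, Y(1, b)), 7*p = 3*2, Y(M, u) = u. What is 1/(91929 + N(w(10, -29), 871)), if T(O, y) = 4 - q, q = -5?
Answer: 91929/8450182319 - sqrt(758722)/8450182319 ≈ 1.0776e-5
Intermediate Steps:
p = 6/7 (p = (3*2)/7 = (1/7)*6 = 6/7 ≈ 0.85714)
T(O, y) = 9 (T(O, y) = 4 - 1*(-5) = 4 + 5 = 9)
w(K, b) = 9
N(l, B) = sqrt(B**2 + l**2)
1/(91929 + N(w(10, -29), 871)) = 1/(91929 + sqrt(871**2 + 9**2)) = 1/(91929 + sqrt(758641 + 81)) = 1/(91929 + sqrt(758722))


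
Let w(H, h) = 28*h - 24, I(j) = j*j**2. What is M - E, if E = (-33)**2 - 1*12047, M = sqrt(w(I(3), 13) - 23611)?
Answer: 10958 + I*sqrt(23271) ≈ 10958.0 + 152.55*I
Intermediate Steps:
I(j) = j**3
w(H, h) = -24 + 28*h
M = I*sqrt(23271) (M = sqrt((-24 + 28*13) - 23611) = sqrt((-24 + 364) - 23611) = sqrt(340 - 23611) = sqrt(-23271) = I*sqrt(23271) ≈ 152.55*I)
E = -10958 (E = 1089 - 12047 = -10958)
M - E = I*sqrt(23271) - 1*(-10958) = I*sqrt(23271) + 10958 = 10958 + I*sqrt(23271)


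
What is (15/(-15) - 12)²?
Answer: 169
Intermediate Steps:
(15/(-15) - 12)² = (15*(-1/15) - 12)² = (-1 - 12)² = (-13)² = 169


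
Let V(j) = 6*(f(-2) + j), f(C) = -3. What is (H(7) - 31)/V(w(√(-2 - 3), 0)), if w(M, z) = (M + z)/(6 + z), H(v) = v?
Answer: 432/329 + 24*I*√5/329 ≈ 1.3131 + 0.16312*I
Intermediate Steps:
w(M, z) = (M + z)/(6 + z)
V(j) = -18 + 6*j (V(j) = 6*(-3 + j) = -18 + 6*j)
(H(7) - 31)/V(w(√(-2 - 3), 0)) = (7 - 31)/(-18 + 6*((√(-2 - 3) + 0)/(6 + 0))) = -24/(-18 + 6*((√(-5) + 0)/6)) = -24/(-18 + 6*((I*√5 + 0)/6)) = -24/(-18 + 6*((I*√5)/6)) = -24/(-18 + 6*(I*√5/6)) = -24/(-18 + I*√5)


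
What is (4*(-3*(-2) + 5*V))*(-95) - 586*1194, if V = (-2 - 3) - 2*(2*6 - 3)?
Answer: -658264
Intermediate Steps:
V = -23 (V = -5 - 2*(12 - 3) = -5 - 2*9 = -5 - 18 = -23)
(4*(-3*(-2) + 5*V))*(-95) - 586*1194 = (4*(-3*(-2) + 5*(-23)))*(-95) - 586*1194 = (4*(6 - 115))*(-95) - 699684 = (4*(-109))*(-95) - 699684 = -436*(-95) - 699684 = 41420 - 699684 = -658264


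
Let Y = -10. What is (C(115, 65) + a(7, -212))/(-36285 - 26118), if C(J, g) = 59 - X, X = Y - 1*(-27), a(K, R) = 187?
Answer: -229/62403 ≈ -0.0036697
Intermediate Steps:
X = 17 (X = -10 - 1*(-27) = -10 + 27 = 17)
C(J, g) = 42 (C(J, g) = 59 - 1*17 = 59 - 17 = 42)
(C(115, 65) + a(7, -212))/(-36285 - 26118) = (42 + 187)/(-36285 - 26118) = 229/(-62403) = 229*(-1/62403) = -229/62403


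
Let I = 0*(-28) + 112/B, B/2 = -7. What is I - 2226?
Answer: -2234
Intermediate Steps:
B = -14 (B = 2*(-7) = -14)
I = -8 (I = 0*(-28) + 112/(-14) = 0 + 112*(-1/14) = 0 - 8 = -8)
I - 2226 = -8 - 2226 = -2234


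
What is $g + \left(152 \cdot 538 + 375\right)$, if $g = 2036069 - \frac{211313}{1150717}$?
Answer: $\frac{2437471552427}{1150717} \approx 2.1182 \cdot 10^{6}$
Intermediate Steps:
$g = \frac{2342939000160}{1150717}$ ($g = 2036069 - 211313 \cdot \frac{1}{1150717} = 2036069 - \frac{211313}{1150717} = \frac{2342939000160}{1150717} \approx 2.0361 \cdot 10^{6}$)
$g + \left(152 \cdot 538 + 375\right) = \frac{2342939000160}{1150717} + \left(152 \cdot 538 + 375\right) = \frac{2342939000160}{1150717} + \left(81776 + 375\right) = \frac{2342939000160}{1150717} + 82151 = \frac{2437471552427}{1150717}$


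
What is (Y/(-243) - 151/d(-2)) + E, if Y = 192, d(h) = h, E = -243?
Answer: -27263/162 ≈ -168.29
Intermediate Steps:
(Y/(-243) - 151/d(-2)) + E = (192/(-243) - 151/(-2)) - 243 = (192*(-1/243) - 151*(-½)) - 243 = (-64/81 + 151/2) - 243 = 12103/162 - 243 = -27263/162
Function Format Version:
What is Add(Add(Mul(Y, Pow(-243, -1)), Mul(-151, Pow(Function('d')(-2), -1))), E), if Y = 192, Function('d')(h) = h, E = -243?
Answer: Rational(-27263, 162) ≈ -168.29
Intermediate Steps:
Add(Add(Mul(Y, Pow(-243, -1)), Mul(-151, Pow(Function('d')(-2), -1))), E) = Add(Add(Mul(192, Pow(-243, -1)), Mul(-151, Pow(-2, -1))), -243) = Add(Add(Mul(192, Rational(-1, 243)), Mul(-151, Rational(-1, 2))), -243) = Add(Add(Rational(-64, 81), Rational(151, 2)), -243) = Add(Rational(12103, 162), -243) = Rational(-27263, 162)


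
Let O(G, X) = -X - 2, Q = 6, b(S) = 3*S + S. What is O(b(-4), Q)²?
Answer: 64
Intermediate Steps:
b(S) = 4*S
O(G, X) = -2 - X
O(b(-4), Q)² = (-2 - 1*6)² = (-2 - 6)² = (-8)² = 64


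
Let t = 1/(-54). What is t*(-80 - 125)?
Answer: 205/54 ≈ 3.7963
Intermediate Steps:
t = -1/54 ≈ -0.018519
t*(-80 - 125) = -(-80 - 125)/54 = -1/54*(-205) = 205/54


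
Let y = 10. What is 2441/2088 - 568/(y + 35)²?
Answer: 417449/469800 ≈ 0.88857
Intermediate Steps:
2441/2088 - 568/(y + 35)² = 2441/2088 - 568/(10 + 35)² = 2441*(1/2088) - 568/(45²) = 2441/2088 - 568/2025 = 417449/469800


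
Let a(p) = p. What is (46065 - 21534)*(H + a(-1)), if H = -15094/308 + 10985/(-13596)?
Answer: -39544896001/31724 ≈ -1.2465e+6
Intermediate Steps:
H = -4740941/95172 (H = -15094*1/308 + 10985*(-1/13596) = -7547/154 - 10985/13596 = -4740941/95172 ≈ -49.814)
(46065 - 21534)*(H + a(-1)) = (46065 - 21534)*(-4740941/95172 - 1) = 24531*(-4836113/95172) = -39544896001/31724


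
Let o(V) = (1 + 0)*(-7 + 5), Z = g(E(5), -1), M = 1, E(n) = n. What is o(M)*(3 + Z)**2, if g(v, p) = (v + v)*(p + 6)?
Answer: -5618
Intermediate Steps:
g(v, p) = 2*v*(6 + p) (g(v, p) = (2*v)*(6 + p) = 2*v*(6 + p))
Z = 50 (Z = 2*5*(6 - 1) = 2*5*5 = 50)
o(V) = -2 (o(V) = 1*(-2) = -2)
o(M)*(3 + Z)**2 = -2*(3 + 50)**2 = -2*53**2 = -2*2809 = -5618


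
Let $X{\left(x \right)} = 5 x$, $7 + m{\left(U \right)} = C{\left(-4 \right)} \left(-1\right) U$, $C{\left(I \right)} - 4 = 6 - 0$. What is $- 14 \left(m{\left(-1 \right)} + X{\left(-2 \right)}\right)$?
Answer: $98$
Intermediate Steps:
$C{\left(I \right)} = 10$ ($C{\left(I \right)} = 4 + \left(6 - 0\right) = 4 + \left(6 + 0\right) = 4 + 6 = 10$)
$m{\left(U \right)} = -7 - 10 U$ ($m{\left(U \right)} = -7 + 10 \left(-1\right) U = -7 - 10 U$)
$- 14 \left(m{\left(-1 \right)} + X{\left(-2 \right)}\right) = - 14 \left(\left(-7 - -10\right) + 5 \left(-2\right)\right) = - 14 \left(\left(-7 + 10\right) - 10\right) = - 14 \left(3 - 10\right) = \left(-14\right) \left(-7\right) = 98$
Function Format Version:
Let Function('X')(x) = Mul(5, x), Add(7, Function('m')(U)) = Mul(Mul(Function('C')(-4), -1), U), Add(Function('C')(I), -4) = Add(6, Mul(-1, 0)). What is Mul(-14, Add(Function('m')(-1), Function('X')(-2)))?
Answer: 98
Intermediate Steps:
Function('C')(I) = 10 (Function('C')(I) = Add(4, Add(6, Mul(-1, 0))) = Add(4, Add(6, 0)) = Add(4, 6) = 10)
Function('m')(U) = Add(-7, Mul(-10, U)) (Function('m')(U) = Add(-7, Mul(Mul(10, -1), U)) = Add(-7, Mul(-10, U)))
Mul(-14, Add(Function('m')(-1), Function('X')(-2))) = Mul(-14, Add(Add(-7, Mul(-10, -1)), Mul(5, -2))) = Mul(-14, Add(Add(-7, 10), -10)) = Mul(-14, Add(3, -10)) = Mul(-14, -7) = 98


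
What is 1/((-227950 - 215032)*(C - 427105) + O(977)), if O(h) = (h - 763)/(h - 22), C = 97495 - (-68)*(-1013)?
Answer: 955/168582013998354 ≈ 5.6649e-12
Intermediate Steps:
C = 28611 (C = 97495 - 1*68884 = 97495 - 68884 = 28611)
O(h) = (-763 + h)/(-22 + h)
1/((-227950 - 215032)*(C - 427105) + O(977)) = 1/((-227950 - 215032)*(28611 - 427105) + (-763 + 977)/(-22 + 977)) = 1/(-442982*(-398494) + 214/955) = 1/(176525669108 + (1/955)*214) = 1/(176525669108 + 214/955) = 1/(168582013998354/955) = 955/168582013998354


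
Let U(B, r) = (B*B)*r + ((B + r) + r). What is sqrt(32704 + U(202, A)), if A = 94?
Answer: sqrt(3868670) ≈ 1966.9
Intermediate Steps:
U(B, r) = B + 2*r + r*B**2 (U(B, r) = B**2*r + (B + 2*r) = r*B**2 + (B + 2*r) = B + 2*r + r*B**2)
sqrt(32704 + U(202, A)) = sqrt(32704 + (202 + 2*94 + 94*202**2)) = sqrt(32704 + (202 + 188 + 94*40804)) = sqrt(32704 + (202 + 188 + 3835576)) = sqrt(32704 + 3835966) = sqrt(3868670)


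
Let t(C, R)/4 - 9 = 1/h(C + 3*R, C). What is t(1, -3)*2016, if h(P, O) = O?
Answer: 80640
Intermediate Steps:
t(C, R) = 36 + 4/C
t(1, -3)*2016 = (36 + 4/1)*2016 = (36 + 4*1)*2016 = (36 + 4)*2016 = 40*2016 = 80640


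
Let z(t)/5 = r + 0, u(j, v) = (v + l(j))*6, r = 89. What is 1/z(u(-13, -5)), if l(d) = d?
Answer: 1/445 ≈ 0.0022472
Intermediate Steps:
u(j, v) = 6*j + 6*v (u(j, v) = (v + j)*6 = (j + v)*6 = 6*j + 6*v)
z(t) = 445 (z(t) = 5*(89 + 0) = 5*89 = 445)
1/z(u(-13, -5)) = 1/445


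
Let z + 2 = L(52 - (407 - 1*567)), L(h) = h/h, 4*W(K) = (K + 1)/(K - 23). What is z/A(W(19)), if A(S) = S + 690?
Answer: -4/2755 ≈ -0.0014519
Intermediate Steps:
W(K) = (1 + K)/(4*(-23 + K)) (W(K) = ((K + 1)/(K - 23))/4 = ((1 + K)/(-23 + K))/4 = (1 + K)/(4*(-23 + K)))
L(h) = 1
z = -1 (z = -2 + 1 = -1)
A(S) = 690 + S
z/A(W(19)) = -1/(690 + (1 + 19)/(4*(-23 + 19))) = -1/(690 + (¼)*20/(-4)) = -1/(690 + (¼)*(-¼)*20) = -1/(690 - 5/4) = -1/2755/4 = -1*4/2755 = -4/2755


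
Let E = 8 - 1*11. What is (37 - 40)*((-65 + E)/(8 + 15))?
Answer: 204/23 ≈ 8.8696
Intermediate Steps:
E = -3 (E = 8 - 11 = -3)
(37 - 40)*((-65 + E)/(8 + 15)) = (37 - 40)*((-65 - 3)/(8 + 15)) = -(-204)/23 = -3*(-68/23) = 204/23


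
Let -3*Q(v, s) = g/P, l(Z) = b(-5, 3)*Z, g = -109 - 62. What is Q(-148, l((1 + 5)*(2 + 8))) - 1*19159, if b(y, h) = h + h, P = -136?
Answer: -2605681/136 ≈ -19159.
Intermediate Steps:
g = -171
b(y, h) = 2*h
l(Z) = 6*Z (l(Z) = (2*3)*Z = 6*Z)
Q(v, s) = -57/136 (Q(v, s) = -(-57)/(-136) = -(-57)*(-1)/136 = -⅓*171/136 = -57/136)
Q(-148, l((1 + 5)*(2 + 8))) - 1*19159 = -57/136 - 1*19159 = -57/136 - 19159 = -2605681/136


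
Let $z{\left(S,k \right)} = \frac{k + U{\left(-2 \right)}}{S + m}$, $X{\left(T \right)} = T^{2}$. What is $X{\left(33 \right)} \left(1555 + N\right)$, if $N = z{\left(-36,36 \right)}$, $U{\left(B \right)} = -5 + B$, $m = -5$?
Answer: $\frac{69397614}{41} \approx 1.6926 \cdot 10^{6}$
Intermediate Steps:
$z{\left(S,k \right)} = \frac{-7 + k}{-5 + S}$ ($z{\left(S,k \right)} = \frac{k - 7}{S - 5} = \frac{k - 7}{-5 + S} = \frac{-7 + k}{-5 + S}$)
$N = - \frac{29}{41}$ ($N = \frac{-7 + 36}{-5 - 36} = \frac{1}{-41} \cdot 29 = \left(- \frac{1}{41}\right) 29 = - \frac{29}{41} \approx -0.70732$)
$X{\left(33 \right)} \left(1555 + N\right) = 33^{2} \left(1555 - \frac{29}{41}\right) = 1089 \cdot \frac{63726}{41} = \frac{69397614}{41}$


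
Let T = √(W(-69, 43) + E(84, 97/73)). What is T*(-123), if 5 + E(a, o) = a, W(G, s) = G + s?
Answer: -123*√53 ≈ -895.45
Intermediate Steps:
E(a, o) = -5 + a
T = √53 (T = √((-69 + 43) + (-5 + 84)) = √(-26 + 79) = √53 ≈ 7.2801)
T*(-123) = √53*(-123) = -123*√53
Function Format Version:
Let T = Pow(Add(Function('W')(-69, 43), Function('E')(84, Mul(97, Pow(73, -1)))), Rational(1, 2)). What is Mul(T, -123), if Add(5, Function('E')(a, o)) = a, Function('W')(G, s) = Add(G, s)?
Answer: Mul(-123, Pow(53, Rational(1, 2))) ≈ -895.45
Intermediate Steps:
Function('E')(a, o) = Add(-5, a)
T = Pow(53, Rational(1, 2)) (T = Pow(Add(Add(-69, 43), Add(-5, 84)), Rational(1, 2)) = Pow(Add(-26, 79), Rational(1, 2)) = Pow(53, Rational(1, 2)) ≈ 7.2801)
Mul(T, -123) = Mul(Pow(53, Rational(1, 2)), -123) = Mul(-123, Pow(53, Rational(1, 2)))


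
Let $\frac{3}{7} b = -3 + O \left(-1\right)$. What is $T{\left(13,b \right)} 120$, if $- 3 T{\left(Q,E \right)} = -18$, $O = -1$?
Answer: $720$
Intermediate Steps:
$b = - \frac{14}{3}$ ($b = \frac{7 \left(-3 - -1\right)}{3} = \frac{7 \left(-3 + 1\right)}{3} = \frac{7}{3} \left(-2\right) = - \frac{14}{3} \approx -4.6667$)
$T{\left(Q,E \right)} = 6$ ($T{\left(Q,E \right)} = \left(- \frac{1}{3}\right) \left(-18\right) = 6$)
$T{\left(13,b \right)} 120 = 6 \cdot 120 = 720$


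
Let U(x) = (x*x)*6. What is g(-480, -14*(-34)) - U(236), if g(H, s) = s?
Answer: -333700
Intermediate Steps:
U(x) = 6*x² (U(x) = x²*6 = 6*x²)
g(-480, -14*(-34)) - U(236) = -14*(-34) - 6*236² = 476 - 6*55696 = 476 - 1*334176 = 476 - 334176 = -333700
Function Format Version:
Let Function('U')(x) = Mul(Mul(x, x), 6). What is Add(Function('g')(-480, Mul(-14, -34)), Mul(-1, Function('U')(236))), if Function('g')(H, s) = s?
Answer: -333700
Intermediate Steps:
Function('U')(x) = Mul(6, Pow(x, 2)) (Function('U')(x) = Mul(Pow(x, 2), 6) = Mul(6, Pow(x, 2)))
Add(Function('g')(-480, Mul(-14, -34)), Mul(-1, Function('U')(236))) = Add(Mul(-14, -34), Mul(-1, Mul(6, Pow(236, 2)))) = Add(476, Mul(-1, Mul(6, 55696))) = Add(476, Mul(-1, 334176)) = Add(476, -334176) = -333700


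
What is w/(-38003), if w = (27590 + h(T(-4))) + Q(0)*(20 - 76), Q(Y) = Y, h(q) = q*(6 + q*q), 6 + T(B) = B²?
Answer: -28650/38003 ≈ -0.75389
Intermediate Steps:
T(B) = -6 + B²
h(q) = q*(6 + q²)
w = 28650 (w = (27590 + (-6 + (-4)²)*(6 + (-6 + (-4)²)²)) + 0*(20 - 76) = (27590 + (-6 + 16)*(6 + (-6 + 16)²)) + 0*(-56) = (27590 + 10*(6 + 10²)) + 0 = (27590 + 10*(6 + 100)) + 0 = (27590 + 10*106) + 0 = (27590 + 1060) + 0 = 28650 + 0 = 28650)
w/(-38003) = 28650/(-38003) = 28650*(-1/38003) = -28650/38003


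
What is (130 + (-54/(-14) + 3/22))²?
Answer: 425803225/23716 ≈ 17954.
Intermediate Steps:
(130 + (-54/(-14) + 3/22))² = (130 + (-54*(-1/14) + 3*(1/22)))² = (130 + (27/7 + 3/22))² = (130 + 615/154)² = (20635/154)² = 425803225/23716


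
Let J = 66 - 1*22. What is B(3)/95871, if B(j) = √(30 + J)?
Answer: √74/95871 ≈ 8.9728e-5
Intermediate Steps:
J = 44 (J = 66 - 22 = 44)
B(j) = √74 (B(j) = √(30 + 44) = √74)
B(3)/95871 = √74/95871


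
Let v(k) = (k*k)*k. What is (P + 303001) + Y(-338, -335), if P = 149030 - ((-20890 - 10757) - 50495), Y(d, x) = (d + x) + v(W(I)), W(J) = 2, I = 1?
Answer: 533508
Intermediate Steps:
v(k) = k**3 (v(k) = k**2*k = k**3)
Y(d, x) = 8 + d + x (Y(d, x) = (d + x) + 2**3 = (d + x) + 8 = 8 + d + x)
P = 231172 (P = 149030 - (-31647 - 50495) = 149030 - 1*(-82142) = 149030 + 82142 = 231172)
(P + 303001) + Y(-338, -335) = (231172 + 303001) + (8 - 338 - 335) = 534173 - 665 = 533508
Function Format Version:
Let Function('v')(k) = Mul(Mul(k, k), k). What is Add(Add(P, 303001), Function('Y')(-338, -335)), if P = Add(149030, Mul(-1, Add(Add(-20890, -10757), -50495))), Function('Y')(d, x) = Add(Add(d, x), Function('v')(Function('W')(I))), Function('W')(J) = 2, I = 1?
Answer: 533508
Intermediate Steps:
Function('v')(k) = Pow(k, 3) (Function('v')(k) = Mul(Pow(k, 2), k) = Pow(k, 3))
Function('Y')(d, x) = Add(8, d, x) (Function('Y')(d, x) = Add(Add(d, x), Pow(2, 3)) = Add(Add(d, x), 8) = Add(8, d, x))
P = 231172 (P = Add(149030, Mul(-1, Add(-31647, -50495))) = Add(149030, Mul(-1, -82142)) = Add(149030, 82142) = 231172)
Add(Add(P, 303001), Function('Y')(-338, -335)) = Add(Add(231172, 303001), Add(8, -338, -335)) = Add(534173, -665) = 533508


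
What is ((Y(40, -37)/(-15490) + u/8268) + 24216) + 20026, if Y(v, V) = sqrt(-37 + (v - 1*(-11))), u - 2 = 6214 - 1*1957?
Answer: 365797115/8268 - sqrt(14)/15490 ≈ 44243.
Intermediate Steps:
u = 4259 (u = 2 + (6214 - 1*1957) = 2 + (6214 - 1957) = 2 + 4257 = 4259)
Y(v, V) = sqrt(-26 + v) (Y(v, V) = sqrt(-37 + (v + 11)) = sqrt(-37 + (11 + v)) = sqrt(-26 + v))
((Y(40, -37)/(-15490) + u/8268) + 24216) + 20026 = ((sqrt(-26 + 40)/(-15490) + 4259/8268) + 24216) + 20026 = ((sqrt(14)*(-1/15490) + 4259*(1/8268)) + 24216) + 20026 = ((-sqrt(14)/15490 + 4259/8268) + 24216) + 20026 = ((4259/8268 - sqrt(14)/15490) + 24216) + 20026 = (200222147/8268 - sqrt(14)/15490) + 20026 = 365797115/8268 - sqrt(14)/15490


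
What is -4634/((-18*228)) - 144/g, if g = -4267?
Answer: 10182127/8755884 ≈ 1.1629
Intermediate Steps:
-4634/((-18*228)) - 144/g = -4634/((-18*228)) - 144/(-4267) = -4634/(-4104) - 144*(-1/4267) = -4634*(-1/4104) + 144/4267 = 2317/2052 + 144/4267 = 10182127/8755884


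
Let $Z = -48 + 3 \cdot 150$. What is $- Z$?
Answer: $-402$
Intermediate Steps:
$Z = 402$ ($Z = -48 + 450 = 402$)
$- Z = \left(-1\right) 402 = -402$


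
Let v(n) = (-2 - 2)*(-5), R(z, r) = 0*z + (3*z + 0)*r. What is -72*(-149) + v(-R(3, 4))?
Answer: 10748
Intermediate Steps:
R(z, r) = 3*r*z (R(z, r) = 0 + (3*z)*r = 0 + 3*r*z = 3*r*z)
v(n) = 20 (v(n) = -4*(-5) = 20)
-72*(-149) + v(-R(3, 4)) = -72*(-149) + 20 = 10728 + 20 = 10748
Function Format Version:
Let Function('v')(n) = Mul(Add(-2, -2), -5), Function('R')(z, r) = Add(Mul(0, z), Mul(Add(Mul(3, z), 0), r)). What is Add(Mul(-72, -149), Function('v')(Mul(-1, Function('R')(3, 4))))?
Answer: 10748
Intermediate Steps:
Function('R')(z, r) = Mul(3, r, z) (Function('R')(z, r) = Add(0, Mul(Mul(3, z), r)) = Add(0, Mul(3, r, z)) = Mul(3, r, z))
Function('v')(n) = 20 (Function('v')(n) = Mul(-4, -5) = 20)
Add(Mul(-72, -149), Function('v')(Mul(-1, Function('R')(3, 4)))) = Add(Mul(-72, -149), 20) = Add(10728, 20) = 10748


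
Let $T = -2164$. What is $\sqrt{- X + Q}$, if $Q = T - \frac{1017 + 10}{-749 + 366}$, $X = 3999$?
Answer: $\frac{i \sqrt{903650966}}{383} \approx 78.488 i$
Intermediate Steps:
$Q = - \frac{827785}{383}$ ($Q = -2164 - \frac{1017 + 10}{-749 + 366} = -2164 - \frac{1027}{-383} = -2164 - 1027 \left(- \frac{1}{383}\right) = -2164 - - \frac{1027}{383} = -2164 + \frac{1027}{383} = - \frac{827785}{383} \approx -2161.3$)
$\sqrt{- X + Q} = \sqrt{\left(-1\right) 3999 - \frac{827785}{383}} = \sqrt{-3999 - \frac{827785}{383}} = \sqrt{- \frac{2359402}{383}} = \frac{i \sqrt{903650966}}{383}$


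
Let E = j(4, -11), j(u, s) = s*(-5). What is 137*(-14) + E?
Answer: -1863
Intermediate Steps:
j(u, s) = -5*s
E = 55 (E = -5*(-11) = 55)
137*(-14) + E = 137*(-14) + 55 = -1918 + 55 = -1863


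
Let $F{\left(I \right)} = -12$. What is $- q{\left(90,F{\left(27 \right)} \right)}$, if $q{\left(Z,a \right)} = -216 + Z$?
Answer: $126$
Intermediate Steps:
$- q{\left(90,F{\left(27 \right)} \right)} = - (-216 + 90) = \left(-1\right) \left(-126\right) = 126$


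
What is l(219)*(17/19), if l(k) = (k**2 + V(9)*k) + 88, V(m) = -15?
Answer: 40052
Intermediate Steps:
l(k) = 88 + k**2 - 15*k (l(k) = (k**2 - 15*k) + 88 = 88 + k**2 - 15*k)
l(219)*(17/19) = (88 + 219**2 - 15*219)*(17/19) = (88 + 47961 - 3285)*(17*(1/19)) = 44764*(17/19) = 40052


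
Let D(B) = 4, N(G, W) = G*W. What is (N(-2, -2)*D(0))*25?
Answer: 400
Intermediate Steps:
(N(-2, -2)*D(0))*25 = (-2*(-2)*4)*25 = (4*4)*25 = 16*25 = 400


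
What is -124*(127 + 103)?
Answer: -28520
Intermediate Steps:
-124*(127 + 103) = -124*230 = -28520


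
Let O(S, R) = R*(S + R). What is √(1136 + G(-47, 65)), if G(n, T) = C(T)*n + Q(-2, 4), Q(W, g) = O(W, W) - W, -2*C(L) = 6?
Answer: 3*√143 ≈ 35.875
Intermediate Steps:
O(S, R) = R*(R + S)
C(L) = -3 (C(L) = -½*6 = -3)
Q(W, g) = -W + 2*W² (Q(W, g) = W*(W + W) - W = W*(2*W) - W = 2*W² - W = -W + 2*W²)
G(n, T) = 10 - 3*n (G(n, T) = -3*n - 2*(-1 + 2*(-2)) = -3*n - 2*(-1 - 4) = -3*n - 2*(-5) = -3*n + 10 = 10 - 3*n)
√(1136 + G(-47, 65)) = √(1136 + (10 - 3*(-47))) = √(1136 + (10 + 141)) = √(1136 + 151) = √1287 = 3*√143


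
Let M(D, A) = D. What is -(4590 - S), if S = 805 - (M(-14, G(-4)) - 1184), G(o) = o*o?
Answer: -2587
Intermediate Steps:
G(o) = o²
S = 2003 (S = 805 - (-14 - 1184) = 805 - 1*(-1198) = 805 + 1198 = 2003)
-(4590 - S) = -(4590 - 1*2003) = -(4590 - 2003) = -1*2587 = -2587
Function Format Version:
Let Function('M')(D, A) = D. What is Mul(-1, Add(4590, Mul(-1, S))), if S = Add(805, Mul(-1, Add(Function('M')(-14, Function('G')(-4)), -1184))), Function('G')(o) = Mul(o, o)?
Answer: -2587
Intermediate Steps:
Function('G')(o) = Pow(o, 2)
S = 2003 (S = Add(805, Mul(-1, Add(-14, -1184))) = Add(805, Mul(-1, -1198)) = Add(805, 1198) = 2003)
Mul(-1, Add(4590, Mul(-1, S))) = Mul(-1, Add(4590, Mul(-1, 2003))) = Mul(-1, Add(4590, -2003)) = Mul(-1, 2587) = -2587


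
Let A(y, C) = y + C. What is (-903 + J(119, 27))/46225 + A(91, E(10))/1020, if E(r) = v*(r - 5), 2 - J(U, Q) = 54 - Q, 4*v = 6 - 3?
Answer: 2746607/37719600 ≈ 0.072816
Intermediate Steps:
v = ¾ (v = (6 - 3)/4 = (¼)*3 = ¾ ≈ 0.75000)
J(U, Q) = -52 + Q (J(U, Q) = 2 - (54 - Q) = 2 + (-54 + Q) = -52 + Q)
E(r) = -15/4 + 3*r/4 (E(r) = 3*(r - 5)/4 = 3*(-5 + r)/4 = -15/4 + 3*r/4)
A(y, C) = C + y
(-903 + J(119, 27))/46225 + A(91, E(10))/1020 = (-903 + (-52 + 27))/46225 + ((-15/4 + (¾)*10) + 91)/1020 = (-903 - 25)*(1/46225) + ((-15/4 + 15/2) + 91)*(1/1020) = -928*1/46225 + (15/4 + 91)*(1/1020) = -928/46225 + (379/4)*(1/1020) = -928/46225 + 379/4080 = 2746607/37719600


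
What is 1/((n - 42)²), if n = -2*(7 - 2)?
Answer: 1/2704 ≈ 0.00036982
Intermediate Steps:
n = -10 (n = -2*5 = -10)
1/((n - 42)²) = 1/((-10 - 42)²) = 1/((-52)²) = 1/2704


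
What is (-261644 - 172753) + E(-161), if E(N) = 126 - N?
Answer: -434110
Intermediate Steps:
(-261644 - 172753) + E(-161) = (-261644 - 172753) + (126 - 1*(-161)) = -434397 + (126 + 161) = -434397 + 287 = -434110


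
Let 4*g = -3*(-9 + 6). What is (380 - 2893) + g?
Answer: -10043/4 ≈ -2510.8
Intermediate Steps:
g = 9/4 (g = (-3*(-9 + 6))/4 = (-3*(-3))/4 = (1/4)*9 = 9/4 ≈ 2.2500)
(380 - 2893) + g = (380 - 2893) + 9/4 = -2513 + 9/4 = -10043/4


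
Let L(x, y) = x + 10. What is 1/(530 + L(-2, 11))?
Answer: 1/538 ≈ 0.0018587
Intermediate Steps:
L(x, y) = 10 + x
1/(530 + L(-2, 11)) = 1/(530 + (10 - 2)) = 1/(530 + 8) = 1/538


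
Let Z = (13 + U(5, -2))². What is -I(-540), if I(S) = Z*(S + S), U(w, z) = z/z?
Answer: 211680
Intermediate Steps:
U(w, z) = 1
Z = 196 (Z = (13 + 1)² = 14² = 196)
I(S) = 392*S (I(S) = 196*(S + S) = 196*(2*S) = 392*S)
-I(-540) = -392*(-540) = -1*(-211680) = 211680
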